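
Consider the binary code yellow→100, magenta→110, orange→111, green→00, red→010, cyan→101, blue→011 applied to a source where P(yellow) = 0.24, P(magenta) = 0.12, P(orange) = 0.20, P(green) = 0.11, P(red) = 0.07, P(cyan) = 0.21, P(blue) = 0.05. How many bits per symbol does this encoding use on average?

2.89 bits/symbol

L̄ = Σ pᵢ·ℓᵢ = 0.24·3 + 0.12·3 + 0.20·3 + 0.11·2 + 0.07·3 + 0.21·3 + 0.05·3 = 2.89 bits/symbol.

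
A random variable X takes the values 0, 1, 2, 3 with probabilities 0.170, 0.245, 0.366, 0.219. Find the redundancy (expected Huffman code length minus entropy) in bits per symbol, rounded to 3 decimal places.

0.058 bits

Entropy H = −Σ p log₂ p ≈ 1.9423 bits.
Huffman merges: 17/100+219/1000→389/1000; 49/200+183/500→611/1000; 389/1000+611/1000→1. L = 2 ≈ 2.0000.
L − H = 2.0000 − 1.9423 = 0.058 bits.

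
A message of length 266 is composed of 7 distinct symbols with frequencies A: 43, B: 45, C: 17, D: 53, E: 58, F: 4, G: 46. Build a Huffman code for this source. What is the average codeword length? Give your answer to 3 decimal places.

Probabilities are the counts divided by 266.
Repeatedly combine the two least-probable nodes; the expected code length is the sum of the merged weights.
merge 2/133 + 17/266 → 3/38
merge 3/38 + 43/266 → 32/133
merge 45/266 + 23/133 → 13/38
merge 53/266 + 29/133 → 111/266
merge 32/133 + 13/38 → 155/266
merge 111/266 + 155/266 → 1
L = 3/38 + 32/133 + 13/38 + 111/266 + 155/266 + 1 = 354/133 ≈ 2.662 bits/symbol.

2.662 bits/symbol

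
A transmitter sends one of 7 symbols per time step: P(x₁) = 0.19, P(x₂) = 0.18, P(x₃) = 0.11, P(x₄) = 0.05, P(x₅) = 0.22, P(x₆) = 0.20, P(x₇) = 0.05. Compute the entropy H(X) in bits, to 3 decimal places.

H = −Σ pᵢ log₂ pᵢ.
−0.19·log₂(0.19) = 0.4552
−0.18·log₂(0.18) = 0.4453
−0.11·log₂(0.11) = 0.3503
−0.05·log₂(0.05) = 0.2161
−0.22·log₂(0.22) = 0.4806
−0.20·log₂(0.20) = 0.4644
−0.05·log₂(0.05) = 0.2161
Sum ≈ 2.6280 → 2.628 bits.

2.628 bits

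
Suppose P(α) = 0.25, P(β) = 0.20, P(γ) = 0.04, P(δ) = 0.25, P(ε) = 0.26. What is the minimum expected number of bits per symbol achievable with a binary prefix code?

2.24 bits/symbol

Repeatedly combine the two least-probable nodes; the expected code length is the sum of the merged weights.
merge 1/25 + 1/5 → 6/25
merge 6/25 + 1/4 → 49/100
merge 1/4 + 13/50 → 51/100
merge 49/100 + 51/100 → 1
L = 6/25 + 49/100 + 51/100 + 1 = 56/25 = 2.24 bits/symbol.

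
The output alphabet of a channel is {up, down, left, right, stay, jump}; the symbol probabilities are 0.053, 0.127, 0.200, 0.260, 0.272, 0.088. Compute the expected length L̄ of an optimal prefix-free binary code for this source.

2.409 bits/symbol

Repeatedly combine the two least-probable nodes; the expected code length is the sum of the merged weights.
merge 53/1000 + 11/125 → 141/1000
merge 127/1000 + 141/1000 → 67/250
merge 1/5 + 13/50 → 23/50
merge 67/250 + 34/125 → 27/50
merge 23/50 + 27/50 → 1
L = 141/1000 + 67/250 + 23/50 + 27/50 + 1 = 2409/1000 = 2.409 bits/symbol.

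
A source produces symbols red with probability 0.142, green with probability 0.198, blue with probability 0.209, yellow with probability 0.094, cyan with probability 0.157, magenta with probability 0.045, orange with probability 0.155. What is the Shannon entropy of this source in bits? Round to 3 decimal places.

H = −Σ pᵢ log₂ pᵢ.
−0.142·log₂(0.142) = 0.3999
−0.198·log₂(0.198) = 0.4626
−0.209·log₂(0.209) = 0.4720
−0.094·log₂(0.094) = 0.3207
−0.157·log₂(0.157) = 0.4194
−0.045·log₂(0.045) = 0.2013
−0.155·log₂(0.155) = 0.4169
Sum ≈ 2.6928 → 2.693 bits.

2.693 bits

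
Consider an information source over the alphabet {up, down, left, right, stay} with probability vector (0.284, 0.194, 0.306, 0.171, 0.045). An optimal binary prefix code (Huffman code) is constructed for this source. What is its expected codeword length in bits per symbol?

2.216 bits/symbol

Repeatedly combine the two least-probable nodes; the expected code length is the sum of the merged weights.
merge 9/200 + 171/1000 → 27/125
merge 97/500 + 27/125 → 41/100
merge 71/250 + 153/500 → 59/100
merge 41/100 + 59/100 → 1
L = 27/125 + 41/100 + 59/100 + 1 = 277/125 = 2.216 bits/symbol.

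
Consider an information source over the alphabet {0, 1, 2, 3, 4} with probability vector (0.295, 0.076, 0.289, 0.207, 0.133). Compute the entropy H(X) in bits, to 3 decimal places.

H = −Σ pᵢ log₂ pᵢ.
−0.295·log₂(0.295) = 0.5196
−0.076·log₂(0.076) = 0.2826
−0.289·log₂(0.289) = 0.5176
−0.207·log₂(0.207) = 0.4704
−0.133·log₂(0.133) = 0.3871
Sum ≈ 2.1771 → 2.177 bits.

2.177 bits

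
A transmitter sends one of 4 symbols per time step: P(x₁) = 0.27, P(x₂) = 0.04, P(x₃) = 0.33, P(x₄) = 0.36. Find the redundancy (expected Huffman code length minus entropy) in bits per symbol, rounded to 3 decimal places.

Entropy H = −Σ p log₂ p ≈ 1.7542 bits.
Huffman merges: 1/25+27/100→31/100; 31/100+33/100→16/25; 9/25+16/25→1. L = 39/20 ≈ 1.9500.
L − H = 1.9500 − 1.7542 = 0.196 bits.

0.196 bits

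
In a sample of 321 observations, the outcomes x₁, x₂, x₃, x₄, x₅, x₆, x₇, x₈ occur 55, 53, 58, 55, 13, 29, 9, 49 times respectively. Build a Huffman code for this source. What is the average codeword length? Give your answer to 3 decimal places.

Probabilities are the counts divided by 321.
Repeatedly combine the two least-probable nodes; the expected code length is the sum of the merged weights.
merge 3/107 + 13/321 → 22/321
merge 22/321 + 29/321 → 17/107
merge 49/321 + 17/107 → 100/321
merge 53/321 + 55/321 → 36/107
merge 55/321 + 58/321 → 113/321
merge 100/321 + 36/107 → 208/321
merge 113/321 + 208/321 → 1
L = 22/321 + 17/107 + 100/321 + 36/107 + 113/321 + 208/321 + 1 = 923/321 ≈ 2.875 bits/symbol.

2.875 bits/symbol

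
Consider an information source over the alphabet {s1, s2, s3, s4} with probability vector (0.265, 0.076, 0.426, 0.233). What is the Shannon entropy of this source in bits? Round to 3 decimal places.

1.804 bits

H = −Σ pᵢ log₂ pᵢ.
−0.265·log₂(0.265) = 0.5077
−0.076·log₂(0.076) = 0.2826
−0.426·log₂(0.426) = 0.5244
−0.233·log₂(0.233) = 0.4897
Sum ≈ 1.8044 → 1.804 bits.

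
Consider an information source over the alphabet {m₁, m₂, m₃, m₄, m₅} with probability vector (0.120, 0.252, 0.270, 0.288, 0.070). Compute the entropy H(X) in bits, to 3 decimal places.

2.164 bits

H = −Σ pᵢ log₂ pᵢ.
−0.120·log₂(0.120) = 0.3671
−0.252·log₂(0.252) = 0.5011
−0.270·log₂(0.270) = 0.5100
−0.288·log₂(0.288) = 0.5172
−0.070·log₂(0.070) = 0.2686
Sum ≈ 2.1640 → 2.164 bits.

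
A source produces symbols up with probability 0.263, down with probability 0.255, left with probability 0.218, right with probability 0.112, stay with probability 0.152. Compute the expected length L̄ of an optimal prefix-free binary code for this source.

2.264 bits/symbol

Repeatedly combine the two least-probable nodes; the expected code length is the sum of the merged weights.
merge 14/125 + 19/125 → 33/125
merge 109/500 + 51/200 → 473/1000
merge 263/1000 + 33/125 → 527/1000
merge 473/1000 + 527/1000 → 1
L = 33/125 + 473/1000 + 527/1000 + 1 = 283/125 = 2.264 bits/symbol.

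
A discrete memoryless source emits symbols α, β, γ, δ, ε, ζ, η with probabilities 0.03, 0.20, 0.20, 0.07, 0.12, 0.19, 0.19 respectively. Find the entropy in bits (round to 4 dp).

2.6266 bits

H = −Σ pᵢ log₂ pᵢ.
−0.03·log₂(0.03) = 0.1518
−0.20·log₂(0.20) = 0.4644
−0.20·log₂(0.20) = 0.4644
−0.07·log₂(0.07) = 0.2686
−0.12·log₂(0.12) = 0.3671
−0.19·log₂(0.19) = 0.4552
−0.19·log₂(0.19) = 0.4552
Sum ≈ 2.6266 → 2.6266 bits.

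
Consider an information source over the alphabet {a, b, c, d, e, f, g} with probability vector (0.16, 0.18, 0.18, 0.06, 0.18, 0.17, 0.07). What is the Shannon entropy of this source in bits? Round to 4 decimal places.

H = −Σ pᵢ log₂ pᵢ.
−0.16·log₂(0.16) = 0.4230
−0.18·log₂(0.18) = 0.4453
−0.18·log₂(0.18) = 0.4453
−0.06·log₂(0.06) = 0.2435
−0.18·log₂(0.18) = 0.4453
−0.17·log₂(0.17) = 0.4346
−0.07·log₂(0.07) = 0.2686
Sum ≈ 2.7056 → 2.7056 bits.

2.7056 bits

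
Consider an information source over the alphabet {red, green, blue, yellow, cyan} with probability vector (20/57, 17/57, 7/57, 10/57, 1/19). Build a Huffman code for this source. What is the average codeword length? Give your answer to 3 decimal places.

2.175 bits/symbol

Repeatedly combine the two least-probable nodes; the expected code length is the sum of the merged weights.
merge 1/19 + 7/57 → 10/57
merge 10/57 + 10/57 → 20/57
merge 17/57 + 20/57 → 37/57
merge 20/57 + 37/57 → 1
L = 10/57 + 20/57 + 37/57 + 1 = 124/57 ≈ 2.175 bits/symbol.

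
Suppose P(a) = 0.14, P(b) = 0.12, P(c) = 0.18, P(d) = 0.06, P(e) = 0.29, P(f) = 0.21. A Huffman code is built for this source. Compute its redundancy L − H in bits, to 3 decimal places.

0.056 bits

Entropy H = −Σ p log₂ p ≈ 2.4437 bits.
Huffman merges: 3/50+3/25→9/50; 7/50+9/50→8/25; 9/50+21/100→39/100; 29/100+8/25→61/100; 39/100+61/100→1. L = 5/2 ≈ 2.5000.
L − H = 2.5000 − 2.4437 = 0.056 bits.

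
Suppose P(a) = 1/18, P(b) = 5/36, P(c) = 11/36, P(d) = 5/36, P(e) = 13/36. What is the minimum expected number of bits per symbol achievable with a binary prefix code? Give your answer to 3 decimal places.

2.167 bits/symbol

Repeatedly combine the two least-probable nodes; the expected code length is the sum of the merged weights.
merge 1/18 + 5/36 → 7/36
merge 5/36 + 7/36 → 1/3
merge 11/36 + 1/3 → 23/36
merge 13/36 + 23/36 → 1
L = 7/36 + 1/3 + 23/36 + 1 = 13/6 ≈ 2.167 bits/symbol.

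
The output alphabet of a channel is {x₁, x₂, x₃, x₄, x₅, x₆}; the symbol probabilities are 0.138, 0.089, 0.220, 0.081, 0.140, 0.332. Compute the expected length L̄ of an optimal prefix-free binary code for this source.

2.448 bits/symbol

Repeatedly combine the two least-probable nodes; the expected code length is the sum of the merged weights.
merge 81/1000 + 89/1000 → 17/100
merge 69/500 + 7/50 → 139/500
merge 17/100 + 11/50 → 39/100
merge 139/500 + 83/250 → 61/100
merge 39/100 + 61/100 → 1
L = 17/100 + 139/500 + 39/100 + 61/100 + 1 = 306/125 = 2.448 bits/symbol.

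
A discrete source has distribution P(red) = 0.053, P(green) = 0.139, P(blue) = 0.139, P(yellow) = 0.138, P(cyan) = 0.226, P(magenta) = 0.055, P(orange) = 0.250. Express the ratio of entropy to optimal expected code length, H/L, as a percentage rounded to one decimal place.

Entropy H = −Σ p log₂ p ≈ 2.6254 bits.
Huffman merges: 53/1000+11/200→27/250; 27/250+69/500→123/500; 139/1000+139/1000→139/500; 113/500+123/500→59/125; 1/4+139/500→66/125; 59/125+66/125→1. L = 329/125 ≈ 2.6320.
Efficiency = H/L = 2.6254/2.6320 = 99.7%.

99.7%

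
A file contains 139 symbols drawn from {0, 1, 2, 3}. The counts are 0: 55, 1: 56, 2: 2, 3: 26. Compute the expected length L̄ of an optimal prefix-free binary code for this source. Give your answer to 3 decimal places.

1.799 bits/symbol

Probabilities are the counts divided by 139.
Repeatedly combine the two least-probable nodes; the expected code length is the sum of the merged weights.
merge 2/139 + 26/139 → 28/139
merge 28/139 + 55/139 → 83/139
merge 56/139 + 83/139 → 1
L = 28/139 + 83/139 + 1 = 250/139 ≈ 1.799 bits/symbol.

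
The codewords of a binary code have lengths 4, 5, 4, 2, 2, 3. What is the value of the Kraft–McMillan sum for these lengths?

With common denominator 2^5 = 32: Σ 2^(−ℓᵢ) = 2/32 + 1/32 + 2/32 + 8/32 + 8/32 + 4/32 = 25/32 = 0.78125.

0.78125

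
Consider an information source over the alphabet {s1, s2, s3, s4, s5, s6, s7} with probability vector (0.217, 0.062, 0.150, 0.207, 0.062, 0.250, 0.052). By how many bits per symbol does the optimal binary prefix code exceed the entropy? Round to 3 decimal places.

Entropy H = −Σ p log₂ p ≈ 2.5785 bits.
Huffman merges: 13/250+31/500→57/500; 31/500+57/500→22/125; 3/20+22/125→163/500; 207/1000+217/1000→53/125; 1/4+163/500→72/125; 53/125+72/125→1. L = 327/125 ≈ 2.6160.
L − H = 2.6160 − 2.5785 = 0.038 bits.

0.038 bits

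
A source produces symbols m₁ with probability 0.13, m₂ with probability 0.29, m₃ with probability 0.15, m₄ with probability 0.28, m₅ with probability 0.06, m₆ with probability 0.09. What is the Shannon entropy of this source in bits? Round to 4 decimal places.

H = −Σ pᵢ log₂ pᵢ.
−0.13·log₂(0.13) = 0.3826
−0.29·log₂(0.29) = 0.5179
−0.15·log₂(0.15) = 0.4105
−0.28·log₂(0.28) = 0.5142
−0.06·log₂(0.06) = 0.2435
−0.09·log₂(0.09) = 0.3127
Sum ≈ 2.3815 → 2.3815 bits.

2.3815 bits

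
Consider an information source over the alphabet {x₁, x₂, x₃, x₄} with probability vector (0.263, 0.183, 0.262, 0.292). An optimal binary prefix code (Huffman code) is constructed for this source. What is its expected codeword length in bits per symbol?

Repeatedly combine the two least-probable nodes; the expected code length is the sum of the merged weights.
merge 183/1000 + 131/500 → 89/200
merge 263/1000 + 73/250 → 111/200
merge 89/200 + 111/200 → 1
L = 89/200 + 111/200 + 1 = 2 bits/symbol.

2 bits/symbol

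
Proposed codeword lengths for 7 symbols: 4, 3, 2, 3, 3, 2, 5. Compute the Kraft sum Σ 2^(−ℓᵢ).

With common denominator 2^5 = 32: Σ 2^(−ℓᵢ) = 2/32 + 4/32 + 8/32 + 4/32 + 4/32 + 8/32 + 1/32 = 31/32 = 0.96875.

0.96875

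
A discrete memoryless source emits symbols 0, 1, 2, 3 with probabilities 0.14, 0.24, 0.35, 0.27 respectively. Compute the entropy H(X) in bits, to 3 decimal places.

1.931 bits

H = −Σ pᵢ log₂ pᵢ.
−0.14·log₂(0.14) = 0.3971
−0.24·log₂(0.24) = 0.4941
−0.35·log₂(0.35) = 0.5301
−0.27·log₂(0.27) = 0.5100
Sum ≈ 1.9314 → 1.931 bits.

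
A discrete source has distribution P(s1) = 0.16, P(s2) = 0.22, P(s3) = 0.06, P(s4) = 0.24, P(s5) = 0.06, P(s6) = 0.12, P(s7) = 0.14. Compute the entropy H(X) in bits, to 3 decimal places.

H = −Σ pᵢ log₂ pᵢ.
−0.16·log₂(0.16) = 0.4230
−0.22·log₂(0.22) = 0.4806
−0.06·log₂(0.06) = 0.2435
−0.24·log₂(0.24) = 0.4941
−0.06·log₂(0.06) = 0.2435
−0.12·log₂(0.12) = 0.3671
−0.14·log₂(0.14) = 0.3971
Sum ≈ 2.6490 → 2.649 bits.

2.649 bits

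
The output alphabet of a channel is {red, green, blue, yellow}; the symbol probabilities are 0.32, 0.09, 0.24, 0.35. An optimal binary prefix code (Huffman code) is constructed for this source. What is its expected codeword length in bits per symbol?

1.98 bits/symbol

Repeatedly combine the two least-probable nodes; the expected code length is the sum of the merged weights.
merge 9/100 + 6/25 → 33/100
merge 8/25 + 33/100 → 13/20
merge 7/20 + 13/20 → 1
L = 33/100 + 13/20 + 1 = 99/50 = 1.98 bits/symbol.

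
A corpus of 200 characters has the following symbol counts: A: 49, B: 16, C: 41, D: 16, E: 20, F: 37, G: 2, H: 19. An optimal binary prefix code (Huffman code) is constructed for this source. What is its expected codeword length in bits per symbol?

Probabilities are the counts divided by 200.
Repeatedly combine the two least-probable nodes; the expected code length is the sum of the merged weights.
merge 1/100 + 2/25 → 9/100
merge 2/25 + 9/100 → 17/100
merge 19/200 + 1/10 → 39/200
merge 17/100 + 37/200 → 71/200
merge 39/200 + 41/200 → 2/5
merge 49/200 + 71/200 → 3/5
merge 2/5 + 3/5 → 1
L = 9/100 + 17/100 + 39/200 + 71/200 + 2/5 + 3/5 + 1 = 281/100 = 2.81 bits/symbol.

2.81 bits/symbol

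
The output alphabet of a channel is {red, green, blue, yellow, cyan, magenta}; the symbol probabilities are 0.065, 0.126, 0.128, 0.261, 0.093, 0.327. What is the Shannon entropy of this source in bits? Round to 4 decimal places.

H = −Σ pᵢ log₂ pᵢ.
−0.065·log₂(0.065) = 0.2563
−0.126·log₂(0.126) = 0.3766
−0.128·log₂(0.128) = 0.3796
−0.261·log₂(0.261) = 0.5058
−0.093·log₂(0.093) = 0.3187
−0.327·log₂(0.327) = 0.5273
Sum ≈ 2.3643 → 2.3643 bits.

2.3643 bits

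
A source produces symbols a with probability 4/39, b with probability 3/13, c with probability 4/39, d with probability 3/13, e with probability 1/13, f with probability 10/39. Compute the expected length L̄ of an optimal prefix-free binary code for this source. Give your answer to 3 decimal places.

2.462 bits/symbol

Repeatedly combine the two least-probable nodes; the expected code length is the sum of the merged weights.
merge 1/13 + 4/39 → 7/39
merge 4/39 + 7/39 → 11/39
merge 3/13 + 3/13 → 6/13
merge 10/39 + 11/39 → 7/13
merge 6/13 + 7/13 → 1
L = 7/39 + 11/39 + 6/13 + 7/13 + 1 = 32/13 ≈ 2.462 bits/symbol.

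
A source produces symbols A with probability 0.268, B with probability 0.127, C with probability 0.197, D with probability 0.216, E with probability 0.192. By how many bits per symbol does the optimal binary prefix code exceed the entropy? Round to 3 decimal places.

0.035 bits

Entropy H = −Σ p log₂ p ≈ 2.2836 bits.
Huffman merges: 127/1000+24/125→319/1000; 197/1000+27/125→413/1000; 67/250+319/1000→587/1000; 413/1000+587/1000→1. L = 2319/1000 ≈ 2.3190.
L − H = 2.3190 − 2.2836 = 0.035 bits.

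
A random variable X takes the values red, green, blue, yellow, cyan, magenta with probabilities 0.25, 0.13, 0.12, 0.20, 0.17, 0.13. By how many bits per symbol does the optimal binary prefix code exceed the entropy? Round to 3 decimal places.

0.019 bits

Entropy H = −Σ p log₂ p ≈ 2.5313 bits.
Huffman merges: 3/25+13/100→1/4; 13/100+17/100→3/10; 1/5+1/4→9/20; 1/4+3/10→11/20; 9/20+11/20→1. L = 51/20 ≈ 2.5500.
L − H = 2.5500 − 2.5313 = 0.019 bits.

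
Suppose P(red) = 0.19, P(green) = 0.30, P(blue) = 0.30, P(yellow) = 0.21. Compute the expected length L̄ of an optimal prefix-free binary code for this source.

Repeatedly combine the two least-probable nodes; the expected code length is the sum of the merged weights.
merge 19/100 + 21/100 → 2/5
merge 3/10 + 3/10 → 3/5
merge 2/5 + 3/5 → 1
L = 2/5 + 3/5 + 1 = 2 bits/symbol.

2 bits/symbol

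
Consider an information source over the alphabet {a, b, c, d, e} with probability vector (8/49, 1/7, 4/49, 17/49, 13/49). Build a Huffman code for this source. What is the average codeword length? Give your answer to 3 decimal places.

2.224 bits/symbol

Repeatedly combine the two least-probable nodes; the expected code length is the sum of the merged weights.
merge 4/49 + 1/7 → 11/49
merge 8/49 + 11/49 → 19/49
merge 13/49 + 17/49 → 30/49
merge 19/49 + 30/49 → 1
L = 11/49 + 19/49 + 30/49 + 1 = 109/49 ≈ 2.224 bits/symbol.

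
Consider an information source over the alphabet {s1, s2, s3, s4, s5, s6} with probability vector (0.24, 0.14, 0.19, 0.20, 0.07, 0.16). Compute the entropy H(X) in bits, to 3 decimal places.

H = −Σ pᵢ log₂ pᵢ.
−0.24·log₂(0.24) = 0.4941
−0.14·log₂(0.14) = 0.3971
−0.19·log₂(0.19) = 0.4552
−0.20·log₂(0.20) = 0.4644
−0.07·log₂(0.07) = 0.2686
−0.16·log₂(0.16) = 0.4230
Sum ≈ 2.5024 → 2.502 bits.

2.502 bits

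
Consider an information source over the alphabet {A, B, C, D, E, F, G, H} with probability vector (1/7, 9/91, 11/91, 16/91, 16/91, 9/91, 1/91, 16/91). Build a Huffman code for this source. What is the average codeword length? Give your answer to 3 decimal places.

Repeatedly combine the two least-probable nodes; the expected code length is the sum of the merged weights.
merge 1/91 + 9/91 → 10/91
merge 9/91 + 10/91 → 19/91
merge 11/91 + 1/7 → 24/91
merge 16/91 + 16/91 → 32/91
merge 16/91 + 19/91 → 5/13
merge 24/91 + 32/91 → 8/13
merge 5/13 + 8/13 → 1
L = 10/91 + 19/91 + 24/91 + 32/91 + 5/13 + 8/13 + 1 = 267/91 ≈ 2.934 bits/symbol.

2.934 bits/symbol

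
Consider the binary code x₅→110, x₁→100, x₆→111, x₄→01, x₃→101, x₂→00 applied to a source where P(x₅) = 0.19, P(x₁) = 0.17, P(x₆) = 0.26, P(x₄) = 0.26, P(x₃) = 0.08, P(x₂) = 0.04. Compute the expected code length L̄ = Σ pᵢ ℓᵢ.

L̄ = Σ pᵢ·ℓᵢ = 0.19·3 + 0.17·3 + 0.26·3 + 0.26·2 + 0.08·3 + 0.04·2 = 2.7 bits/symbol.

2.7 bits/symbol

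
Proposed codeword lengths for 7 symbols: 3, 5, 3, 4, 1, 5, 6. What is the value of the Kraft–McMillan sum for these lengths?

0.890625

With common denominator 2^6 = 64: Σ 2^(−ℓᵢ) = 8/64 + 2/64 + 8/64 + 4/64 + 32/64 + 2/64 + 1/64 = 57/64 = 0.890625.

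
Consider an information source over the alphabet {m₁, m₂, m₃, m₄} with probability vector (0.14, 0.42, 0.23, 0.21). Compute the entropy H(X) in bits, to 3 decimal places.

1.883 bits

H = −Σ pᵢ log₂ pᵢ.
−0.14·log₂(0.14) = 0.3971
−0.42·log₂(0.42) = 0.5256
−0.23·log₂(0.23) = 0.4877
−0.21·log₂(0.21) = 0.4728
Sum ≈ 1.8832 → 1.883 bits.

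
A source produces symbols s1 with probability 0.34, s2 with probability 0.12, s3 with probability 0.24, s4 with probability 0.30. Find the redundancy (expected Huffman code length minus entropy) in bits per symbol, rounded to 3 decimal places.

Entropy H = −Σ p log₂ p ≈ 1.9115 bits.
Huffman merges: 3/25+6/25→9/25; 3/10+17/50→16/25; 9/25+16/25→1. L = 2 ≈ 2.0000.
L − H = 2.0000 − 1.9115 = 0.089 bits.

0.089 bits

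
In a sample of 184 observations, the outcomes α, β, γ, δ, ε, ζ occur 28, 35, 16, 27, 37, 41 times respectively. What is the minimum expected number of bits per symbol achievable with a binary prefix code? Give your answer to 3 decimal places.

Probabilities are the counts divided by 184.
Repeatedly combine the two least-probable nodes; the expected code length is the sum of the merged weights.
merge 2/23 + 27/184 → 43/184
merge 7/46 + 35/184 → 63/184
merge 37/184 + 41/184 → 39/92
merge 43/184 + 63/184 → 53/92
merge 39/92 + 53/92 → 1
L = 43/184 + 63/184 + 39/92 + 53/92 + 1 = 237/92 ≈ 2.576 bits/symbol.

2.576 bits/symbol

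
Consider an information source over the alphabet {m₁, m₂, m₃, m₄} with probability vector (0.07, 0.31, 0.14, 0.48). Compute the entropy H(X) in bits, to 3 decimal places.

H = −Σ pᵢ log₂ pᵢ.
−0.07·log₂(0.07) = 0.2686
−0.31·log₂(0.31) = 0.5238
−0.14·log₂(0.14) = 0.3971
−0.48·log₂(0.48) = 0.5083
Sum ≈ 1.6977 → 1.698 bits.

1.698 bits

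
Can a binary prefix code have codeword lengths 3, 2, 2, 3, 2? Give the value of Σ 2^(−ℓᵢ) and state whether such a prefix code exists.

1; yes

With common denominator 2^3 = 8: Σ 2^(−ℓᵢ) = 1/8 + 2/8 + 2/8 + 1/8 + 2/8 = 8/8 = 1.
Kraft's inequality requires Σ ≤ 1; here Σ = 1 ≤ 1, so such a prefix code exists.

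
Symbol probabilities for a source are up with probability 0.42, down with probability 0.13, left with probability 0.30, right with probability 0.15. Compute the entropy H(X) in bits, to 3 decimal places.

H = −Σ pᵢ log₂ pᵢ.
−0.42·log₂(0.42) = 0.5256
−0.13·log₂(0.13) = 0.3826
−0.30·log₂(0.30) = 0.5211
−0.15·log₂(0.15) = 0.4105
Sum ≈ 1.8399 → 1.840 bits.

1.840 bits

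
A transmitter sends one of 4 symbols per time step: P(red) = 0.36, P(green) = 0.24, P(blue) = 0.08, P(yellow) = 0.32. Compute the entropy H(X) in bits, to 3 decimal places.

H = −Σ pᵢ log₂ pᵢ.
−0.36·log₂(0.36) = 0.5306
−0.24·log₂(0.24) = 0.4941
−0.08·log₂(0.08) = 0.2915
−0.32·log₂(0.32) = 0.5260
Sum ≈ 1.8423 → 1.842 bits.

1.842 bits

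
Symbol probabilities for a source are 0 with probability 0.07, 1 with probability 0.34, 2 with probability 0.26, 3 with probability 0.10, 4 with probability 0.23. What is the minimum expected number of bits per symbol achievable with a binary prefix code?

Repeatedly combine the two least-probable nodes; the expected code length is the sum of the merged weights.
merge 7/100 + 1/10 → 17/100
merge 17/100 + 23/100 → 2/5
merge 13/50 + 17/50 → 3/5
merge 2/5 + 3/5 → 1
L = 17/100 + 2/5 + 3/5 + 1 = 217/100 = 2.17 bits/symbol.

2.17 bits/symbol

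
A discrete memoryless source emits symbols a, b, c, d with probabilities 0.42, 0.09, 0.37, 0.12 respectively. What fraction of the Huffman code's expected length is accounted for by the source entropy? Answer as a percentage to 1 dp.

97.0%

Entropy H = −Σ p log₂ p ≈ 1.7361 bits.
Huffman merges: 9/100+3/25→21/100; 21/100+37/100→29/50; 21/50+29/50→1. L = 179/100 ≈ 1.7900.
Efficiency = H/L = 1.7361/1.7900 = 97.0%.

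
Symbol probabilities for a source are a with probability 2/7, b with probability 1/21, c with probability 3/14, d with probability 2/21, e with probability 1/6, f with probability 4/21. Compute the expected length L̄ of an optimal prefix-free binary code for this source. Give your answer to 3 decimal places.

2.452 bits/symbol

Repeatedly combine the two least-probable nodes; the expected code length is the sum of the merged weights.
merge 1/21 + 2/21 → 1/7
merge 1/7 + 1/6 → 13/42
merge 4/21 + 3/14 → 17/42
merge 2/7 + 13/42 → 25/42
merge 17/42 + 25/42 → 1
L = 1/7 + 13/42 + 17/42 + 25/42 + 1 = 103/42 ≈ 2.452 bits/symbol.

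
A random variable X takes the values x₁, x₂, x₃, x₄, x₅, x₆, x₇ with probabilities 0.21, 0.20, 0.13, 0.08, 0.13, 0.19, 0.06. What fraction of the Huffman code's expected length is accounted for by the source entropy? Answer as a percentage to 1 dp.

98.6%

Entropy H = −Σ p log₂ p ≈ 2.6928 bits.
Huffman merges: 3/50+2/25→7/50; 13/100+13/100→13/50; 7/50+19/100→33/100; 1/5+21/100→41/100; 13/50+33/100→59/100; 41/100+59/100→1. L = 273/100 ≈ 2.7300.
Efficiency = H/L = 2.6928/2.7300 = 98.6%.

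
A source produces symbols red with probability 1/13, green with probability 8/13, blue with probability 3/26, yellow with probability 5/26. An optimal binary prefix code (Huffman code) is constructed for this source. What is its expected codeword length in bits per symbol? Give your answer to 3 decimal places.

1.577 bits/symbol

Repeatedly combine the two least-probable nodes; the expected code length is the sum of the merged weights.
merge 1/13 + 3/26 → 5/26
merge 5/26 + 5/26 → 5/13
merge 5/13 + 8/13 → 1
L = 5/26 + 5/13 + 1 = 41/26 ≈ 1.577 bits/symbol.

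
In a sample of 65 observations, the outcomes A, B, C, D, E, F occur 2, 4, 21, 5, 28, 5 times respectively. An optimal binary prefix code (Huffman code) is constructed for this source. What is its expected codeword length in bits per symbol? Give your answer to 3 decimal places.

Probabilities are the counts divided by 65.
Repeatedly combine the two least-probable nodes; the expected code length is the sum of the merged weights.
merge 2/65 + 4/65 → 6/65
merge 1/13 + 1/13 → 2/13
merge 6/65 + 2/13 → 16/65
merge 16/65 + 21/65 → 37/65
merge 28/65 + 37/65 → 1
L = 6/65 + 2/13 + 16/65 + 37/65 + 1 = 134/65 ≈ 2.062 bits/symbol.

2.062 bits/symbol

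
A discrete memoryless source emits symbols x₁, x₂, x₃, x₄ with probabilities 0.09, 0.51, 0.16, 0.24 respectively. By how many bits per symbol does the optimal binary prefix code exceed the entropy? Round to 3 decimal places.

0.015 bits

Entropy H = −Σ p log₂ p ≈ 1.7252 bits.
Huffman merges: 9/100+4/25→1/4; 6/25+1/4→49/100; 49/100+51/100→1. L = 87/50 ≈ 1.7400.
L − H = 1.7400 − 1.7252 = 0.015 bits.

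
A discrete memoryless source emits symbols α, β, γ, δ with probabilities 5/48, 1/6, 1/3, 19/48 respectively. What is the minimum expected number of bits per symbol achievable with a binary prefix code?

1.875 bits/symbol

Repeatedly combine the two least-probable nodes; the expected code length is the sum of the merged weights.
merge 5/48 + 1/6 → 13/48
merge 13/48 + 1/3 → 29/48
merge 19/48 + 29/48 → 1
L = 13/48 + 29/48 + 1 = 15/8 = 1.875 bits/symbol.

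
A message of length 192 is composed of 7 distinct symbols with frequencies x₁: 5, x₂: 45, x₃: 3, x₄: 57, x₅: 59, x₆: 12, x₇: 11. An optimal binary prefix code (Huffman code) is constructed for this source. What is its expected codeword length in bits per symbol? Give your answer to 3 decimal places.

2.302 bits/symbol

Probabilities are the counts divided by 192.
Repeatedly combine the two least-probable nodes; the expected code length is the sum of the merged weights.
merge 1/64 + 5/192 → 1/24
merge 1/24 + 11/192 → 19/192
merge 1/16 + 19/192 → 31/192
merge 31/192 + 15/64 → 19/48
merge 19/64 + 59/192 → 29/48
merge 19/48 + 29/48 → 1
L = 1/24 + 19/192 + 31/192 + 19/48 + 29/48 + 1 = 221/96 ≈ 2.302 bits/symbol.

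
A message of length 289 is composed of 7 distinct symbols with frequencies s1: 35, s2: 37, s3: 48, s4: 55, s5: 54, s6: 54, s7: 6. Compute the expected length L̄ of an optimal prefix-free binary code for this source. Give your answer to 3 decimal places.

Probabilities are the counts divided by 289.
Repeatedly combine the two least-probable nodes; the expected code length is the sum of the merged weights.
merge 6/289 + 35/289 → 41/289
merge 37/289 + 41/289 → 78/289
merge 48/289 + 54/289 → 6/17
merge 54/289 + 55/289 → 109/289
merge 78/289 + 6/17 → 180/289
merge 109/289 + 180/289 → 1
L = 41/289 + 78/289 + 6/17 + 109/289 + 180/289 + 1 = 47/17 ≈ 2.765 bits/symbol.

2.765 bits/symbol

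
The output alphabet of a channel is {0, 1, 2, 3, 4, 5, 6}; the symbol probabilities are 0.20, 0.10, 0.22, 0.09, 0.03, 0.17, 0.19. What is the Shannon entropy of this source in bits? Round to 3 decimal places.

2.631 bits

H = −Σ pᵢ log₂ pᵢ.
−0.20·log₂(0.20) = 0.4644
−0.10·log₂(0.10) = 0.3322
−0.22·log₂(0.22) = 0.4806
−0.09·log₂(0.09) = 0.3127
−0.03·log₂(0.03) = 0.1518
−0.17·log₂(0.17) = 0.4346
−0.19·log₂(0.19) = 0.4552
Sum ≈ 2.6314 → 2.631 bits.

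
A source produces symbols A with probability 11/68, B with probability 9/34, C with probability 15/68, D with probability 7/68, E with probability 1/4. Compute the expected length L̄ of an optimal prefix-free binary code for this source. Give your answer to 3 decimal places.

2.265 bits/symbol

Repeatedly combine the two least-probable nodes; the expected code length is the sum of the merged weights.
merge 7/68 + 11/68 → 9/34
merge 15/68 + 1/4 → 8/17
merge 9/34 + 9/34 → 9/17
merge 8/17 + 9/17 → 1
L = 9/34 + 8/17 + 9/17 + 1 = 77/34 ≈ 2.265 bits/symbol.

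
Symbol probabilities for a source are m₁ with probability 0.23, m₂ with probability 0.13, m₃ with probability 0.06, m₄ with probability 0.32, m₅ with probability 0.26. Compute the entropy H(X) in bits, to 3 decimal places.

H = −Σ pᵢ log₂ pᵢ.
−0.23·log₂(0.23) = 0.4877
−0.13·log₂(0.13) = 0.3826
−0.06·log₂(0.06) = 0.2435
−0.32·log₂(0.32) = 0.5260
−0.26·log₂(0.26) = 0.5053
Sum ≈ 2.1452 → 2.145 bits.

2.145 bits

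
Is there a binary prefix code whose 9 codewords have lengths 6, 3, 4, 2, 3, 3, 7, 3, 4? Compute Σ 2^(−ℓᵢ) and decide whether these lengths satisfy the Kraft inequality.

With common denominator 2^7 = 128: Σ 2^(−ℓᵢ) = 2/128 + 16/128 + 8/128 + 32/128 + 16/128 + 16/128 + 1/128 + 16/128 + 8/128 = 115/128 = 0.8984375.
Kraft's inequality requires Σ ≤ 1; here Σ = 0.8984375 ≤ 1, so such a prefix code exists.

0.8984375; yes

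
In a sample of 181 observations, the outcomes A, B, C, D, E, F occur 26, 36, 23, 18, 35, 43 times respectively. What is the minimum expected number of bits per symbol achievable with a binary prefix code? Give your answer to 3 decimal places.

2.564 bits/symbol

Probabilities are the counts divided by 181.
Repeatedly combine the two least-probable nodes; the expected code length is the sum of the merged weights.
merge 18/181 + 23/181 → 41/181
merge 26/181 + 35/181 → 61/181
merge 36/181 + 41/181 → 77/181
merge 43/181 + 61/181 → 104/181
merge 77/181 + 104/181 → 1
L = 41/181 + 61/181 + 77/181 + 104/181 + 1 = 464/181 ≈ 2.564 bits/symbol.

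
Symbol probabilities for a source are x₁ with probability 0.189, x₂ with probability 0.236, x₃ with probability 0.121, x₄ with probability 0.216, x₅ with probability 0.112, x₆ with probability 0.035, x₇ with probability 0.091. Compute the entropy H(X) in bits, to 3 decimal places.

H = −Σ pᵢ log₂ pᵢ.
−0.189·log₂(0.189) = 0.4543
−0.236·log₂(0.236) = 0.4916
−0.121·log₂(0.121) = 0.3687
−0.216·log₂(0.216) = 0.4776
−0.112·log₂(0.112) = 0.3537
−0.035·log₂(0.035) = 0.1693
−0.091·log₂(0.091) = 0.3147
Sum ≈ 2.6298 → 2.630 bits.

2.630 bits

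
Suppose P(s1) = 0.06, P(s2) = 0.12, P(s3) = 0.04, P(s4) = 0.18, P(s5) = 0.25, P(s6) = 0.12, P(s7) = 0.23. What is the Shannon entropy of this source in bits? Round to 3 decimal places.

2.596 bits

H = −Σ pᵢ log₂ pᵢ.
−0.06·log₂(0.06) = 0.2435
−0.12·log₂(0.12) = 0.3671
−0.04·log₂(0.04) = 0.1858
−0.18·log₂(0.18) = 0.4453
−0.25·log₂(0.25) = 0.5000
−0.12·log₂(0.12) = 0.3671
−0.23·log₂(0.23) = 0.4877
Sum ≈ 2.5964 → 2.596 bits.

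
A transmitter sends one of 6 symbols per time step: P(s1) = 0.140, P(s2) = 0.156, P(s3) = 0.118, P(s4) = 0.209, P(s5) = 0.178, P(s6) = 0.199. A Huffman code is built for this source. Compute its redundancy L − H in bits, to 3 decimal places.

Entropy H = −Σ p log₂ p ≈ 2.5578 bits.
Huffman merges: 59/500+7/50→129/500; 39/250+89/500→167/500; 199/1000+209/1000→51/125; 129/500+167/500→74/125; 51/125+74/125→1. L = 324/125 ≈ 2.5920.
L − H = 2.5920 − 2.5578 = 0.034 bits.

0.034 bits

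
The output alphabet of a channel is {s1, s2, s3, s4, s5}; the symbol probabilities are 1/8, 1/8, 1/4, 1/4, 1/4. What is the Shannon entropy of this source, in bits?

2.25 bits

Each probability is a power of 1/2, so log₂(1/p) is an integer.
H = Σ p·log₂(1/p) = 1/8·3 + 1/8·3 + 1/4·2 + 1/4·2 + 1/4·2 = 2.25 bits.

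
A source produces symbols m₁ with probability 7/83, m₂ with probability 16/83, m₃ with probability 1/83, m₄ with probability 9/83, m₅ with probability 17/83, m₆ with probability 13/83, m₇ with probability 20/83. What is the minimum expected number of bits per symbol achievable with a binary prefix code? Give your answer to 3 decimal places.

2.651 bits/symbol

Repeatedly combine the two least-probable nodes; the expected code length is the sum of the merged weights.
merge 1/83 + 7/83 → 8/83
merge 8/83 + 9/83 → 17/83
merge 13/83 + 16/83 → 29/83
merge 17/83 + 17/83 → 34/83
merge 20/83 + 29/83 → 49/83
merge 34/83 + 49/83 → 1
L = 8/83 + 17/83 + 29/83 + 34/83 + 49/83 + 1 = 220/83 ≈ 2.651 bits/symbol.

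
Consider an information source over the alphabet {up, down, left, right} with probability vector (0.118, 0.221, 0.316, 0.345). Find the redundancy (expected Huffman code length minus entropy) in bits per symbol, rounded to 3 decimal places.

0.094 bits

Entropy H = −Σ p log₂ p ≈ 1.9000 bits.
Huffman merges: 59/500+221/1000→339/1000; 79/250+339/1000→131/200; 69/200+131/200→1. L = 997/500 ≈ 1.9940.
L − H = 1.9940 − 1.9000 = 0.094 bits.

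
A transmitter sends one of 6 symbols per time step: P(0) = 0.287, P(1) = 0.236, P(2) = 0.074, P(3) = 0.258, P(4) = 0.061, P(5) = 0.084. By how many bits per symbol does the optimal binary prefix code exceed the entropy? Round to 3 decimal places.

Entropy H = −Σ p log₂ p ≈ 2.3370 bits.
Huffman merges: 61/1000+37/500→27/200; 21/250+27/200→219/1000; 219/1000+59/250→91/200; 129/500+287/1000→109/200; 91/200+109/200→1. L = 1177/500 ≈ 2.3540.
L − H = 2.3540 − 2.3370 = 0.017 bits.

0.017 bits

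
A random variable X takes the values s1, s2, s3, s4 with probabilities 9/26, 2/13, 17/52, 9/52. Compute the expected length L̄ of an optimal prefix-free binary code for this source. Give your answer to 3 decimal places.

1.981 bits/symbol

Repeatedly combine the two least-probable nodes; the expected code length is the sum of the merged weights.
merge 2/13 + 9/52 → 17/52
merge 17/52 + 17/52 → 17/26
merge 9/26 + 17/26 → 1
L = 17/52 + 17/26 + 1 = 103/52 ≈ 1.981 bits/symbol.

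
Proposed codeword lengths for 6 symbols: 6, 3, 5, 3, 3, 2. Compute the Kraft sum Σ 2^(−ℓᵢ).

With common denominator 2^6 = 64: Σ 2^(−ℓᵢ) = 1/64 + 8/64 + 2/64 + 8/64 + 8/64 + 16/64 = 43/64 = 0.671875.

0.671875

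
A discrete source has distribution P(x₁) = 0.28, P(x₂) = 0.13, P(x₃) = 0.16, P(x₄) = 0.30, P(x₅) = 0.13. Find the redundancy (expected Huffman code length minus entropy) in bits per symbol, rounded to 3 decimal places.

Entropy H = −Σ p log₂ p ≈ 2.2236 bits.
Huffman merges: 13/100+13/100→13/50; 4/25+13/50→21/50; 7/25+3/10→29/50; 21/50+29/50→1. L = 113/50 ≈ 2.2600.
L − H = 2.2600 − 2.2236 = 0.036 bits.

0.036 bits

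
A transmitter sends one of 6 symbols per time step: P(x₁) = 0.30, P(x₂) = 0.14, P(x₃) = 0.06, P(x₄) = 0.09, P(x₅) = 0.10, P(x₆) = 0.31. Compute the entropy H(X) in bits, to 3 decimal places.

2.330 bits

H = −Σ pᵢ log₂ pᵢ.
−0.30·log₂(0.30) = 0.5211
−0.14·log₂(0.14) = 0.3971
−0.06·log₂(0.06) = 0.2435
−0.09·log₂(0.09) = 0.3127
−0.10·log₂(0.10) = 0.3322
−0.31·log₂(0.31) = 0.5238
Sum ≈ 2.3304 → 2.330 bits.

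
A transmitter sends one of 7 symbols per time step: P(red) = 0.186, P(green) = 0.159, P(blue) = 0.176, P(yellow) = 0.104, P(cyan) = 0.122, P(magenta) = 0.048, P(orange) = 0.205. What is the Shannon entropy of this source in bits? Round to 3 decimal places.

2.703 bits

H = −Σ pᵢ log₂ pᵢ.
−0.186·log₂(0.186) = 0.4514
−0.159·log₂(0.159) = 0.4218
−0.176·log₂(0.176) = 0.4411
−0.104·log₂(0.104) = 0.3396
−0.122·log₂(0.122) = 0.3703
−0.048·log₂(0.048) = 0.2103
−0.205·log₂(0.205) = 0.4687
Sum ≈ 2.7031 → 2.703 bits.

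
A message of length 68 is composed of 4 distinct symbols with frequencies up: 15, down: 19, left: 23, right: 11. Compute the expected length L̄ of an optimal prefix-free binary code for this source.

Probabilities are the counts divided by 68.
Repeatedly combine the two least-probable nodes; the expected code length is the sum of the merged weights.
merge 11/68 + 15/68 → 13/34
merge 19/68 + 23/68 → 21/34
merge 13/34 + 21/34 → 1
L = 13/34 + 21/34 + 1 = 2 bits/symbol.

2 bits/symbol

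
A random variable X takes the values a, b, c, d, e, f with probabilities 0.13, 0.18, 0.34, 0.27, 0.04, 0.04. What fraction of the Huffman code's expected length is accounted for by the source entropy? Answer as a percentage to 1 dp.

Entropy H = −Σ p log₂ p ≈ 2.2387 bits.
Huffman merges: 1/25+1/25→2/25; 2/25+13/100→21/100; 9/50+21/100→39/100; 27/100+17/50→61/100; 39/100+61/100→1. L = 229/100 ≈ 2.2900.
Efficiency = H/L = 2.2387/2.2900 = 97.8%.

97.8%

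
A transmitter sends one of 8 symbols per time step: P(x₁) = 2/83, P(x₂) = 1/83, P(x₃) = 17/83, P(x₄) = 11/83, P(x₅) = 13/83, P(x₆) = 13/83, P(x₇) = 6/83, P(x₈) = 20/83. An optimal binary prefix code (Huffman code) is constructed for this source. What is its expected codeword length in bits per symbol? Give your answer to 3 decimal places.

Repeatedly combine the two least-probable nodes; the expected code length is the sum of the merged weights.
merge 1/83 + 2/83 → 3/83
merge 3/83 + 6/83 → 9/83
merge 9/83 + 11/83 → 20/83
merge 13/83 + 13/83 → 26/83
merge 17/83 + 20/83 → 37/83
merge 20/83 + 26/83 → 46/83
merge 37/83 + 46/83 → 1
L = 3/83 + 9/83 + 20/83 + 26/83 + 37/83 + 46/83 + 1 = 224/83 ≈ 2.699 bits/symbol.

2.699 bits/symbol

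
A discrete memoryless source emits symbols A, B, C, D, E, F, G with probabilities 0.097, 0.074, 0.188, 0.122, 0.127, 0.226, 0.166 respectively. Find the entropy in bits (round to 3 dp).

H = −Σ pᵢ log₂ pᵢ.
−0.097·log₂(0.097) = 0.3265
−0.074·log₂(0.074) = 0.2780
−0.188·log₂(0.188) = 0.4533
−0.122·log₂(0.122) = 0.3703
−0.127·log₂(0.127) = 0.3781
−0.226·log₂(0.226) = 0.4849
−0.166·log₂(0.166) = 0.4301
Sum ≈ 2.7211 → 2.721 bits.

2.721 bits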